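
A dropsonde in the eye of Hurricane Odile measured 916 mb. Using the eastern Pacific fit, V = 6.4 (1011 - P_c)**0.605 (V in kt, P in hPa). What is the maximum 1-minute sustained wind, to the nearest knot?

ΔP = 1011 − 916 = 95 mb.
95^0.605 ≈ 15.723.
V ≈ 6.4 × 15.723 ≈ 100.6 kt.

101 kt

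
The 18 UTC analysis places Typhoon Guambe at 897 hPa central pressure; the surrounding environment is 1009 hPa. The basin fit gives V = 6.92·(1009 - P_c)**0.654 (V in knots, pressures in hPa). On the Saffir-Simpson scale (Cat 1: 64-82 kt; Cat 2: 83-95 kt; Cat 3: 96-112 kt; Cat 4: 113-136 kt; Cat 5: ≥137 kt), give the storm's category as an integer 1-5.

ΔP = 1009 − 897 = 112 hPa.
V ≈ 6.92 × 112^0.654 = 6.92 × 21.89 ≈ 151 kt.
151 kt falls in the Category 5 band.

5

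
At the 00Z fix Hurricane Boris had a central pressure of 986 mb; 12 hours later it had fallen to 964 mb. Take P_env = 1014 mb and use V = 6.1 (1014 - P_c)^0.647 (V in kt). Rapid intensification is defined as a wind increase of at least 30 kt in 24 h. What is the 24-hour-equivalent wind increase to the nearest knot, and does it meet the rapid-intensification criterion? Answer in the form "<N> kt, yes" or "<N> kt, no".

V₁: ΔP = 28, V ≈ 6.1 × 28^0.647 ≈ 52.68 kt.
V₂: ΔP = 50, V ≈ 6.1 × 50^0.647 ≈ 76.66 kt.
ΔV over 12 h = 23.98 kt → 24 h equivalent = 23.98 × 24/12 ≈ 47.96 kt.
48 kt ≥ 30 kt ⇒ rapid intensification.

48 kt, yes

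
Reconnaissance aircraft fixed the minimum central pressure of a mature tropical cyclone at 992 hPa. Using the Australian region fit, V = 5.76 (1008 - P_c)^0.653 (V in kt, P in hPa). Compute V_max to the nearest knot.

35 kt

ΔP = 1008 − 992 = 16 hPa.
16^0.653 ≈ 6.114.
V ≈ 5.76 × 6.114 ≈ 35.2 kt.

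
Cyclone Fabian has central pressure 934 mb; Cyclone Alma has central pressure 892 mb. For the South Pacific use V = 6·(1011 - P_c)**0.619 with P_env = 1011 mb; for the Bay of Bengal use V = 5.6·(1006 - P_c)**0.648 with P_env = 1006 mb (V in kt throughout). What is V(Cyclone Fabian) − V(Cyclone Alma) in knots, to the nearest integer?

Cyclone Fabian: ΔP = 77; V ≈ 6 × 77^0.619 ≈ 88.29 kt.
Cyclone Alma: ΔP = 114; V ≈ 5.6 × 114^0.648 ≈ 120.52 kt.
Difference ≈ 88.29 − 120.52 = -32.23 → -32 kt.

-32 kt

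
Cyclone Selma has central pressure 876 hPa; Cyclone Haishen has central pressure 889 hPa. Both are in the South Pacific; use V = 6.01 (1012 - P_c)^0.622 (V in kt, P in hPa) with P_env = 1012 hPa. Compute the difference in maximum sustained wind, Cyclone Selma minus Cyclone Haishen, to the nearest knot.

8 kt

Cyclone Selma: ΔP = 136; V ≈ 6.01 × 136^0.622 ≈ 127.62 kt.
Cyclone Haishen: ΔP = 123; V ≈ 6.01 × 123^0.622 ≈ 119.89 kt.
Difference ≈ 127.62 − 119.89 = 7.73 → 8 kt.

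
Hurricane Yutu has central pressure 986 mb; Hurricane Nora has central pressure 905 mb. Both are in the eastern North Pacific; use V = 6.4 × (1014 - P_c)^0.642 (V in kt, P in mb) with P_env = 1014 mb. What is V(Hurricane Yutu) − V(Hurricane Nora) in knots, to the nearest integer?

Hurricane Yutu: ΔP = 28; V ≈ 6.4 × 28^0.642 ≈ 54.36 kt.
Hurricane Nora: ΔP = 109; V ≈ 6.4 × 109^0.642 ≈ 130.08 kt.
Difference ≈ 54.36 − 130.08 = -75.72 → -76 kt.

-76 kt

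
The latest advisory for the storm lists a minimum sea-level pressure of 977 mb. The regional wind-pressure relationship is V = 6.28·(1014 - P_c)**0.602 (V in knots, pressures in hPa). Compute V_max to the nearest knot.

ΔP = 1014 − 977 = 37 mb.
37^0.602 ≈ 8.791.
V ≈ 6.28 × 8.791 ≈ 55.2 kt.

55 kt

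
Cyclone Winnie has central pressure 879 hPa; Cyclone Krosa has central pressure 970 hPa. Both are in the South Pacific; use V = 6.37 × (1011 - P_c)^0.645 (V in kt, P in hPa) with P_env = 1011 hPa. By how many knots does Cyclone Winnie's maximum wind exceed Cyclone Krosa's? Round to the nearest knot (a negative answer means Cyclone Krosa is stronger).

Cyclone Winnie: ΔP = 132; V ≈ 6.37 × 132^0.645 ≈ 148.56 kt.
Cyclone Krosa: ΔP = 41; V ≈ 6.37 × 41^0.645 ≈ 69.89 kt.
Difference ≈ 148.56 − 69.89 = 78.67 → 79 kt.

79 kt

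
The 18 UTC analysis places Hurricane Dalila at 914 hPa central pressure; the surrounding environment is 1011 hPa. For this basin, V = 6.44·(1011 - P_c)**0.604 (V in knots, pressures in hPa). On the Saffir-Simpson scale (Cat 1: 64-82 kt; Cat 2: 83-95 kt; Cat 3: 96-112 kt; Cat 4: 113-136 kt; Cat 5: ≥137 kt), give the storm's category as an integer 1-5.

3

ΔP = 1011 − 914 = 97 hPa.
V ≈ 6.44 × 97^0.604 = 6.44 × 15.85 ≈ 102 kt.
102 kt falls in the Category 3 band.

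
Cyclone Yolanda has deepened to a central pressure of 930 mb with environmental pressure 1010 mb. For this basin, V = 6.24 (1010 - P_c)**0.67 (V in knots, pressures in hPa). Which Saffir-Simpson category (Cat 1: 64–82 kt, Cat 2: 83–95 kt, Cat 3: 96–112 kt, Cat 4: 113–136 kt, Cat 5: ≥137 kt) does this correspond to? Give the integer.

4

ΔP = 1010 − 930 = 80 mb.
V ≈ 6.24 × 80^0.67 = 6.24 × 18.84 ≈ 118 kt.
118 kt falls in the Category 4 band.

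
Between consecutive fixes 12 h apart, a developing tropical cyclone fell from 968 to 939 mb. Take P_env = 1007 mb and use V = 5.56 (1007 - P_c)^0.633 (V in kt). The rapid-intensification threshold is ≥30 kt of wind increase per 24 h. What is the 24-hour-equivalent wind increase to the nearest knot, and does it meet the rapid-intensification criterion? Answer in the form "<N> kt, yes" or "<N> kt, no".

V₁: ΔP = 39, V ≈ 5.56 × 39^0.633 ≈ 56.52 kt.
V₂: ΔP = 68, V ≈ 5.56 × 68^0.633 ≈ 80.36 kt.
ΔV over 12 h = 23.84 kt → 24 h equivalent = 23.84 × 24/12 ≈ 47.68 kt.
48 kt ≥ 30 kt ⇒ rapid intensification.

48 kt, yes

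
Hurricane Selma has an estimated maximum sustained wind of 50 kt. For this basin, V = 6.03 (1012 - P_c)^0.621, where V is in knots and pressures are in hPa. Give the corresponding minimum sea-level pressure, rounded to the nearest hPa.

982 hPa

ΔP = (V / 6.03)^(1/0.621) = (50/6.03)^1.610.
50/6.03 = 8.292; 8.292^1.610 ≈ 30.15 hPa.
P_c = 1012 − 30.15 = 981.85 ≈ 982 hPa.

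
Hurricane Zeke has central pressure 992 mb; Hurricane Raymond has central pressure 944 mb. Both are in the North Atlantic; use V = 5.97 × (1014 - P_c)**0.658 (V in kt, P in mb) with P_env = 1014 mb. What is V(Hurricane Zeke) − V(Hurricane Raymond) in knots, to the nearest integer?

Hurricane Zeke: ΔP = 22; V ≈ 5.97 × 22^0.658 ≈ 45.63 kt.
Hurricane Raymond: ΔP = 70; V ≈ 5.97 × 70^0.658 ≈ 97.73 kt.
Difference ≈ 45.63 − 97.73 = -52.10 → -52 kt.

-52 kt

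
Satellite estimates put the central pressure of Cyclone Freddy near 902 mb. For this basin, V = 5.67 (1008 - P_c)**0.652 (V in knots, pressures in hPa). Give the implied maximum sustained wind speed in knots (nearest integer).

ΔP = 1008 − 902 = 106 mb.
106^0.652 ≈ 20.917.
V ≈ 5.67 × 20.917 ≈ 118.6 kt.

119 kt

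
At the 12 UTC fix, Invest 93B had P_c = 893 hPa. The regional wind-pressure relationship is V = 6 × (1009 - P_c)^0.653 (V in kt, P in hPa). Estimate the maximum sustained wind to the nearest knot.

ΔP = 1009 − 893 = 116 hPa.
116^0.653 ≈ 22.289.
V ≈ 6 × 22.289 ≈ 133.7 kt.

134 kt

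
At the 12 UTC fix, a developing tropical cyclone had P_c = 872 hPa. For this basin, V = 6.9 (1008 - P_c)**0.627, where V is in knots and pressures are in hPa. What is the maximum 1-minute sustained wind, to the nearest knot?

ΔP = 1008 − 872 = 136 hPa.
136^0.627 ≈ 21.764.
V ≈ 6.9 × 21.764 ≈ 150.2 kt.

150 kt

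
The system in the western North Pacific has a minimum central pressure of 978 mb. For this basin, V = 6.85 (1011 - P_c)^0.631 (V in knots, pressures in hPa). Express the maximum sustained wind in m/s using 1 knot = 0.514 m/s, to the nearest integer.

32 m/s

ΔP = 1011 − 978 = 33 mb.
V ≈ 6.85 × 33^0.631 = 6.85 × 9.082 ≈ 62.212 kt.
62.212 × 0.514 ≈ 31.98 m/s → 32 m/s.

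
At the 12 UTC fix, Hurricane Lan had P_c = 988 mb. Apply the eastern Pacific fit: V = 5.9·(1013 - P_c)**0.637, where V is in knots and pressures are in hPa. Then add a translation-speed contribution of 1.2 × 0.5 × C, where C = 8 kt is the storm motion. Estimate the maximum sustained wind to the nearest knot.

ΔP = 1013 − 988 = 25 mb.
25^0.637 ≈ 7.771.
V ≈ 5.9 × 7.771 ≈ 45.9 kt.
Translation term: 1.2 × 0.5 × 8 = 4.8 kt.
Corrected V ≈ 50.7 kt → 51 kt.

51 kt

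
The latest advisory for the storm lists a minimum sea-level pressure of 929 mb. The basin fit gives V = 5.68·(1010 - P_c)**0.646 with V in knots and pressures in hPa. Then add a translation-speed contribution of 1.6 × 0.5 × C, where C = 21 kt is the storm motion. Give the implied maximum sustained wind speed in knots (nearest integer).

114 kt

ΔP = 1010 − 929 = 81 mb.
81^0.646 ≈ 17.095.
V ≈ 5.68 × 17.095 ≈ 97.1 kt.
Translation term: 1.6 × 0.5 × 21 = 16.8 kt.
Corrected V ≈ 113.9 kt → 114 kt.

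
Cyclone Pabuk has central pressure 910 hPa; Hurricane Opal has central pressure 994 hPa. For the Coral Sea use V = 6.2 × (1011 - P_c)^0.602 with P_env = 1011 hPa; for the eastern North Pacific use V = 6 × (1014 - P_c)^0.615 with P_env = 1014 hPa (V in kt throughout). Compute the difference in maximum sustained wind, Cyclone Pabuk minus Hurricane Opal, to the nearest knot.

62 kt

Cyclone Pabuk: ΔP = 101; V ≈ 6.2 × 101^0.602 ≈ 99.77 kt.
Hurricane Opal: ΔP = 20; V ≈ 6 × 20^0.615 ≈ 37.87 kt.
Difference ≈ 99.77 − 37.87 = 61.90 → 62 kt.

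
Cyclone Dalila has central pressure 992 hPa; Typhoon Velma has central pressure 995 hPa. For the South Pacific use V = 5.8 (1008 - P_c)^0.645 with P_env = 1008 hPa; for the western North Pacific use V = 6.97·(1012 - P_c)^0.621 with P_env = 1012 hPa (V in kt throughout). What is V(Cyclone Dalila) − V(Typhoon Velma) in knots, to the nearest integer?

Cyclone Dalila: ΔP = 16; V ≈ 5.8 × 16^0.645 ≈ 34.68 kt.
Typhoon Velma: ΔP = 17; V ≈ 6.97 × 17^0.621 ≈ 40.49 kt.
Difference ≈ 34.68 − 40.49 = -5.81 → -6 kt.

-6 kt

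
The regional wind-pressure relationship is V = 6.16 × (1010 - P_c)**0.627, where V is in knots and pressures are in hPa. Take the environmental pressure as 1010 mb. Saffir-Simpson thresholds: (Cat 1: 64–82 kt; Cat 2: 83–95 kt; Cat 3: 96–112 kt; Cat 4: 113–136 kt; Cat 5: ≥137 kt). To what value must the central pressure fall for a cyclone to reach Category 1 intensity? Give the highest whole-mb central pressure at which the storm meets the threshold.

968 mb

Category 1 begins at V = 64 kt.
Required ΔP = (64/6.16)^(1/0.627) = 10.390^1.595 ≈ 41.82 mb.
P_c ≤ 1010 − 41.82 = 968.18, so the highest integer P_c is 968 mb.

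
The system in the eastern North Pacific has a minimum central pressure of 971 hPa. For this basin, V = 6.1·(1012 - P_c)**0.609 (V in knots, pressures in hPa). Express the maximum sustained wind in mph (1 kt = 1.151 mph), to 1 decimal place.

67.4 mph

ΔP = 1012 − 971 = 41 hPa.
V ≈ 6.1 × 41^0.609 = 6.1 × 9.598 ≈ 58.548 kt.
58.548 × 1.151 ≈ 67.39 mph → 67.4 mph.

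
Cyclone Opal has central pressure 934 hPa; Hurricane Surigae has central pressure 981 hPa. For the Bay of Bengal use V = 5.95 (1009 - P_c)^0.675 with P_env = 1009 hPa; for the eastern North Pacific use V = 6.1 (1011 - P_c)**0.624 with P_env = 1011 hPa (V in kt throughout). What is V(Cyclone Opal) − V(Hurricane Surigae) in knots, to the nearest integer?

59 kt

Cyclone Opal: ΔP = 75; V ≈ 5.95 × 75^0.675 ≈ 109.69 kt.
Hurricane Surigae: ΔP = 30; V ≈ 6.1 × 30^0.624 ≈ 50.94 kt.
Difference ≈ 109.69 − 50.94 = 58.75 → 59 kt.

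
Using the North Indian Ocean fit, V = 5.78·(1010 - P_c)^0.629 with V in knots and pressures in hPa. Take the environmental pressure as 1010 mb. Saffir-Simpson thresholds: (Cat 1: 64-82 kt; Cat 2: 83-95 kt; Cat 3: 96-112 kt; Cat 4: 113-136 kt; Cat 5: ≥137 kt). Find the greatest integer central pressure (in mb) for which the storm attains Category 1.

964 mb

Category 1 begins at V = 64 kt.
Required ΔP = (64/5.78)^(1/0.629) = 11.073^1.590 ≈ 45.73 mb.
P_c ≤ 1010 − 45.73 = 964.27, so the highest integer P_c is 964 mb.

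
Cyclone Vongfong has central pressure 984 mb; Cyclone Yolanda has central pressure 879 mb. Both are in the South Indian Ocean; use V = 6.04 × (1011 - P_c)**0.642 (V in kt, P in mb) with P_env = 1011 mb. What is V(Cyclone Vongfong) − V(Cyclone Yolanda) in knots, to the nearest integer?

-89 kt

Cyclone Vongfong: ΔP = 27; V ≈ 6.04 × 27^0.642 ≈ 50.12 kt.
Cyclone Yolanda: ΔP = 132; V ≈ 6.04 × 132^0.642 ≈ 138.82 kt.
Difference ≈ 50.12 − 138.82 = -88.70 → -89 kt.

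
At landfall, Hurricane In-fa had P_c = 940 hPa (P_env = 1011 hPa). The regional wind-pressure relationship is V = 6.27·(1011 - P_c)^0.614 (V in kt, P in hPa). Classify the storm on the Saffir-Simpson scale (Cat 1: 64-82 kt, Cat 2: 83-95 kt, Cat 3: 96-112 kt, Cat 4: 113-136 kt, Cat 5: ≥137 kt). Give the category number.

ΔP = 1011 − 940 = 71 hPa.
V ≈ 6.27 × 71^0.614 = 6.27 × 13.70 ≈ 86 kt.
86 kt falls in the Category 2 band.

2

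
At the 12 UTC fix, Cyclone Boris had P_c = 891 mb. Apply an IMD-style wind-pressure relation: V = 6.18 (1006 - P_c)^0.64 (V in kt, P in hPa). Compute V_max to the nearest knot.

ΔP = 1006 − 891 = 115 mb.
115^0.64 ≈ 20.838.
V ≈ 6.18 × 20.838 ≈ 128.8 kt.

129 kt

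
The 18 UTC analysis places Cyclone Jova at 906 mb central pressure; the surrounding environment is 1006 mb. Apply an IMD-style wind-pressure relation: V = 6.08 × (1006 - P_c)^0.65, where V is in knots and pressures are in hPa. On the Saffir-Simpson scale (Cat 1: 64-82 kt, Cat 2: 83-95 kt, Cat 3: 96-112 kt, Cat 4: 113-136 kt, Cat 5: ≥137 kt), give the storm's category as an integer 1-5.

ΔP = 1006 − 906 = 100 mb.
V ≈ 6.08 × 100^0.65 = 6.08 × 19.95 ≈ 121 kt.
121 kt falls in the Category 4 band.

4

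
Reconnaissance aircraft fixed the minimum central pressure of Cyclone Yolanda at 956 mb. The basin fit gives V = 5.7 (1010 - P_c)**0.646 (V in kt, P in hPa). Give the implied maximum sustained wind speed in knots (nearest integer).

75 kt

ΔP = 1010 − 956 = 54 mb.
54^0.646 ≈ 13.156.
V ≈ 5.7 × 13.156 ≈ 75.0 kt.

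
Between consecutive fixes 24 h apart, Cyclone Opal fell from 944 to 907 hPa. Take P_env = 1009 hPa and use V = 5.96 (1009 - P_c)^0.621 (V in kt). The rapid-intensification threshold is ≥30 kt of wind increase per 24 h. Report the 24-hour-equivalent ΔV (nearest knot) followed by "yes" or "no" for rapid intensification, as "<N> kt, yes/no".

V₁: ΔP = 65, V ≈ 5.96 × 65^0.621 ≈ 79.63 kt.
V₂: ΔP = 102, V ≈ 5.96 × 102^0.621 ≈ 105.34 kt.
ΔV over 24 h = 25.71 kt → 24 h equivalent = 25.71 × 24/24 ≈ 25.71 kt.
26 kt < 30 kt ⇒ not rapid intensification.

26 kt, no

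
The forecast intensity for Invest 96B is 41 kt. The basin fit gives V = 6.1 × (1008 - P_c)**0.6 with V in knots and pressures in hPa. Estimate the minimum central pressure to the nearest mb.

984 mb

ΔP = (V / 6.1)^(1/0.6) = (41/6.1)^1.667.
41/6.1 = 6.721; 6.721^1.667 ≈ 23.94 mb.
P_c = 1008 − 23.94 = 984.06 ≈ 984 mb.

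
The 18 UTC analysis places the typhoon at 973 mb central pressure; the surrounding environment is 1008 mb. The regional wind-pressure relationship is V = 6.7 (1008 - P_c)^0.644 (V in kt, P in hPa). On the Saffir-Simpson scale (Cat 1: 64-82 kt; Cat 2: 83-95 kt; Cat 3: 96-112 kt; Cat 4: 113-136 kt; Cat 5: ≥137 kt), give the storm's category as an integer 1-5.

1

ΔP = 1008 − 973 = 35 mb.
V ≈ 6.7 × 35^0.644 = 6.7 × 9.87 ≈ 66 kt.
66 kt falls in the Category 1 band.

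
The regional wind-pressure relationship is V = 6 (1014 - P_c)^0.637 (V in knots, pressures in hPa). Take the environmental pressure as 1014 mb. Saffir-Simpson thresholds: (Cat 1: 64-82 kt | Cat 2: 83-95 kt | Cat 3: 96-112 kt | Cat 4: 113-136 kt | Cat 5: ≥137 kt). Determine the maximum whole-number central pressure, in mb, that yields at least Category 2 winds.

Category 2 begins at V = 83 kt.
Required ΔP = (83/6)^(1/0.637) = 13.833^1.570 ≈ 61.82 mb.
P_c ≤ 1014 − 61.82 = 952.18, so the highest integer P_c is 952 mb.

952 mb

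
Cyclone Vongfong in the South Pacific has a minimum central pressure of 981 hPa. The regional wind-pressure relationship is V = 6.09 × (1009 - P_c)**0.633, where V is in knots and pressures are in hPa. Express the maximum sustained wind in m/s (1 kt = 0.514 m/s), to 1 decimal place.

ΔP = 1009 − 981 = 28 hPa.
V ≈ 6.09 × 28^0.633 = 6.09 × 8.242 ≈ 50.196 kt.
50.196 × 0.514 ≈ 25.80 m/s → 25.8 m/s.

25.8 m/s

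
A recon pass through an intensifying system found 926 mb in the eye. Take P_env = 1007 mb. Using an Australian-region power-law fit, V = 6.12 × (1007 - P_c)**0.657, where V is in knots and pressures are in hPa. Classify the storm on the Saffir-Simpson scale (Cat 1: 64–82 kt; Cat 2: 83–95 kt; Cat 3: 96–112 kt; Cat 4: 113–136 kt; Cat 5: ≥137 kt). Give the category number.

ΔP = 1007 − 926 = 81 mb.
V ≈ 6.12 × 81^0.657 = 6.12 × 17.94 ≈ 110 kt.
110 kt falls in the Category 3 band.

3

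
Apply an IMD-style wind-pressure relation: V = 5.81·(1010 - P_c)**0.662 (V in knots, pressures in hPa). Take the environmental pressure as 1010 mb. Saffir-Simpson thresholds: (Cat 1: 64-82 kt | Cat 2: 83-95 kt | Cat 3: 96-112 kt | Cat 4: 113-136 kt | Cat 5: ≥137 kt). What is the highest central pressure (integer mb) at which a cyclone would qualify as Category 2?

Category 2 begins at V = 83 kt.
Required ΔP = (83/5.81)^(1/0.662) = 14.286^1.511 ≈ 55.53 mb.
P_c ≤ 1010 − 55.53 = 954.47, so the highest integer P_c is 954 mb.

954 mb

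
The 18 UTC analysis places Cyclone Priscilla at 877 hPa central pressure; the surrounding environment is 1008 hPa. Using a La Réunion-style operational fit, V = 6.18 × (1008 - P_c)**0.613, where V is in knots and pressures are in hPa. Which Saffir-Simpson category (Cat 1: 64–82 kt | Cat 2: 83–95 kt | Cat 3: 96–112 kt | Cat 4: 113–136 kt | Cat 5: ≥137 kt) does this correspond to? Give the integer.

4

ΔP = 1008 − 877 = 131 hPa.
V ≈ 6.18 × 131^0.613 = 6.18 × 19.86 ≈ 123 kt.
123 kt falls in the Category 4 band.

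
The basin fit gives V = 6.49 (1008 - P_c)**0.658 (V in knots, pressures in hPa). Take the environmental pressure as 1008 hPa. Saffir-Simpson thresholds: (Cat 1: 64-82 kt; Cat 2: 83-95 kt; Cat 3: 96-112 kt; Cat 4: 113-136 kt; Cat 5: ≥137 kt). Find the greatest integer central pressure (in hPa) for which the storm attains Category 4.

Category 4 begins at V = 113 kt.
Required ΔP = (113/6.49)^(1/0.658) = 17.411^1.520 ≈ 76.87 hPa.
P_c ≤ 1008 − 76.87 = 931.13, so the highest integer P_c is 931 hPa.

931 hPa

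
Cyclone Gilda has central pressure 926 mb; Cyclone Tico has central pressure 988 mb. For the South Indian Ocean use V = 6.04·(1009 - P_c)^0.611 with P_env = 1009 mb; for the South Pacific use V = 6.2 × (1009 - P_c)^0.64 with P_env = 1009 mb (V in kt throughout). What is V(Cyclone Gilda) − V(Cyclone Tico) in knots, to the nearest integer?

46 kt

Cyclone Gilda: ΔP = 83; V ≈ 6.04 × 83^0.611 ≈ 89.87 kt.
Cyclone Tico: ΔP = 21; V ≈ 6.2 × 21^0.64 ≈ 43.51 kt.
Difference ≈ 89.87 − 43.51 = 46.36 → 46 kt.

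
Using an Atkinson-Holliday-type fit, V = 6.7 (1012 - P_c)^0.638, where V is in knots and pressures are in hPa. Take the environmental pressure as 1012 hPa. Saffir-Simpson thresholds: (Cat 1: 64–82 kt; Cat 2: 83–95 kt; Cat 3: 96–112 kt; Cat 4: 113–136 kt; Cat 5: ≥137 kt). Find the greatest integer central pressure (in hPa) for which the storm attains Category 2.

960 hPa

Category 2 begins at V = 83 kt.
Required ΔP = (83/6.7)^(1/0.638) = 12.388^1.567 ≈ 51.66 hPa.
P_c ≤ 1012 − 51.66 = 960.34, so the highest integer P_c is 960 hPa.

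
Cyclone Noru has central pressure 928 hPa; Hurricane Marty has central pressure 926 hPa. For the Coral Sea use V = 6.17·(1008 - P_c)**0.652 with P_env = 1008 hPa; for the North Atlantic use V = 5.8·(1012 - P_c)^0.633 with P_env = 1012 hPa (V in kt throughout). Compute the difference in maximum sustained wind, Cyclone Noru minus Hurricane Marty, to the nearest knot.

Cyclone Noru: ΔP = 80; V ≈ 6.17 × 80^0.652 ≈ 107.42 kt.
Hurricane Marty: ΔP = 86; V ≈ 5.8 × 86^0.633 ≈ 97.27 kt.
Difference ≈ 107.42 − 97.27 = 10.15 → 10 kt.

10 kt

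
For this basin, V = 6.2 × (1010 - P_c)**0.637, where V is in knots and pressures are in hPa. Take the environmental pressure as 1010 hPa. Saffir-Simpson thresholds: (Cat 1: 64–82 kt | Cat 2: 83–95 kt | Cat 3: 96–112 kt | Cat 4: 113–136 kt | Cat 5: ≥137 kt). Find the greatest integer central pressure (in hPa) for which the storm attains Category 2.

951 hPa

Category 2 begins at V = 83 kt.
Required ΔP = (83/6.2)^(1/0.637) = 13.387^1.570 ≈ 58.71 hPa.
P_c ≤ 1010 − 58.71 = 951.29, so the highest integer P_c is 951 hPa.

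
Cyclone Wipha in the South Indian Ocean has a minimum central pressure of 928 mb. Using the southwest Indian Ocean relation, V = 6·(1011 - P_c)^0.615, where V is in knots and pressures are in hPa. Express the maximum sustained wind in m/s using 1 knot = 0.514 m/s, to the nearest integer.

ΔP = 1011 − 928 = 83 mb.
V ≈ 6 × 83^0.615 = 6 × 15.144 ≈ 90.862 kt.
90.862 × 0.514 ≈ 46.70 m/s → 47 m/s.

47 m/s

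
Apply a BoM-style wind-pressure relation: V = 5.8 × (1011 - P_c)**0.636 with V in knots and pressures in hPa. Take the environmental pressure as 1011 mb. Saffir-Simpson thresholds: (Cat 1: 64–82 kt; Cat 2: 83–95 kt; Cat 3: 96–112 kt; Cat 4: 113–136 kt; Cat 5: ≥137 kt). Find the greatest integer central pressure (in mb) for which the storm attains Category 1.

Category 1 begins at V = 64 kt.
Required ΔP = (64/5.8)^(1/0.636) = 11.034^1.572 ≈ 43.61 mb.
P_c ≤ 1011 − 43.61 = 967.39, so the highest integer P_c is 967 mb.

967 mb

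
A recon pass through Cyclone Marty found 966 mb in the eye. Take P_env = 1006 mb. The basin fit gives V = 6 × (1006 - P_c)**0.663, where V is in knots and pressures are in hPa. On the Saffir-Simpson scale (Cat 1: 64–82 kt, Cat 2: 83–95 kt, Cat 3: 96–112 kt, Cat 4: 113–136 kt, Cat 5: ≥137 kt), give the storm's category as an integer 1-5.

1

ΔP = 1006 − 966 = 40 mb.
V ≈ 6 × 40^0.663 = 6 × 11.54 ≈ 69 kt.
69 kt falls in the Category 1 band.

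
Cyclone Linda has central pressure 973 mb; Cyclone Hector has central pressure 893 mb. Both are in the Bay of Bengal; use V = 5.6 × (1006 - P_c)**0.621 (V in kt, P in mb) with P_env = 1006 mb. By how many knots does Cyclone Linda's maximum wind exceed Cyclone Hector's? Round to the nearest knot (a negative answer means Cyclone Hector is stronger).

-56 kt

Cyclone Linda: ΔP = 33; V ≈ 5.6 × 33^0.621 ≈ 49.11 kt.
Cyclone Hector: ΔP = 113; V ≈ 5.6 × 113^0.621 ≈ 105.48 kt.
Difference ≈ 49.11 − 105.48 = -56.37 → -56 kt.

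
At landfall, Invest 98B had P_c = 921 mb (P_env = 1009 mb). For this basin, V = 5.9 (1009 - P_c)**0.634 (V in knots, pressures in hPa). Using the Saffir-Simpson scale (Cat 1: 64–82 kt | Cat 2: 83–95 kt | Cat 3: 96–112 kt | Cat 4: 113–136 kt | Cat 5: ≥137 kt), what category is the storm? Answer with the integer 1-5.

3

ΔP = 1009 − 921 = 88 mb.
V ≈ 5.9 × 88^0.634 = 5.9 × 17.09 ≈ 101 kt.
101 kt falls in the Category 3 band.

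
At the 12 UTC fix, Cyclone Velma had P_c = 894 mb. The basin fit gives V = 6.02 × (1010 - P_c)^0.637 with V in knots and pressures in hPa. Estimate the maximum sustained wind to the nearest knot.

ΔP = 1010 − 894 = 116 mb.
116^0.637 ≈ 20.657.
V ≈ 6.02 × 20.657 ≈ 124.4 kt.

124 kt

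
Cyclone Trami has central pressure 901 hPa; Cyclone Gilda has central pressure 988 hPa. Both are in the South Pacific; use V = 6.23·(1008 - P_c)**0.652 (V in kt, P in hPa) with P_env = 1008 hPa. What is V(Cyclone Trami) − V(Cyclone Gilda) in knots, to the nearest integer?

Cyclone Trami: ΔP = 107; V ≈ 6.23 × 107^0.652 ≈ 131.11 kt.
Cyclone Gilda: ΔP = 20; V ≈ 6.23 × 20^0.652 ≈ 43.93 kt.
Difference ≈ 131.11 − 43.93 = 87.18 → 87 kt.

87 kt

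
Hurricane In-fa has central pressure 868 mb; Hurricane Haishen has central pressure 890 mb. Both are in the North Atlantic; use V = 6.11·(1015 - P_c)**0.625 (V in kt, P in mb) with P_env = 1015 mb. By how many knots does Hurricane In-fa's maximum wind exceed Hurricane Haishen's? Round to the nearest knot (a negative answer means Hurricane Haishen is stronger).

13 kt

Hurricane In-fa: ΔP = 147; V ≈ 6.11 × 147^0.625 ≈ 138.23 kt.
Hurricane Haishen: ΔP = 125; V ≈ 6.11 × 125^0.625 ≈ 124.91 kt.
Difference ≈ 138.23 − 124.91 = 13.32 → 13 kt.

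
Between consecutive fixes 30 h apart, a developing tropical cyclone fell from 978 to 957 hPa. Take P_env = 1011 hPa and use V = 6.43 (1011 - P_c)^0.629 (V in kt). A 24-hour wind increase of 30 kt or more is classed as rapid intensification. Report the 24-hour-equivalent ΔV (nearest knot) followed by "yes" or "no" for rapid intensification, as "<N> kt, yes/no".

17 kt, no

V₁: ΔP = 33, V ≈ 6.43 × 33^0.629 ≈ 57.99 kt.
V₂: ΔP = 54, V ≈ 6.43 × 54^0.629 ≈ 79.05 kt.
ΔV over 30 h = 21.06 kt → 24 h equivalent = 21.06 × 24/30 ≈ 16.85 kt.
17 kt < 30 kt ⇒ not rapid intensification.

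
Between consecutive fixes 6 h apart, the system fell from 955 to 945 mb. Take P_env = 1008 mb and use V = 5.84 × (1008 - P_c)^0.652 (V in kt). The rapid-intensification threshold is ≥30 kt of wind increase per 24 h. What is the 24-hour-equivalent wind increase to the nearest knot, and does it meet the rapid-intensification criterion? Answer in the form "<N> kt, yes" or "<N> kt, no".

37 kt, yes

V₁: ΔP = 53, V ≈ 5.84 × 53^0.652 ≈ 77.74 kt.
V₂: ΔP = 63, V ≈ 5.84 × 63^0.652 ≈ 87.01 kt.
ΔV over 6 h = 9.27 kt → 24 h equivalent = 9.27 × 24/6 ≈ 37.08 kt.
37 kt ≥ 30 kt ⇒ rapid intensification.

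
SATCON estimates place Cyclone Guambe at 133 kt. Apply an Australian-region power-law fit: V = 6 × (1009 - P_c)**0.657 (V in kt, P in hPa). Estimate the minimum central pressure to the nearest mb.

ΔP = (V / 6)^(1/0.657) = (133/6)^1.522.
133/6 = 22.167; 22.167^1.522 ≈ 111.75 mb.
P_c = 1009 − 111.75 = 897.25 ≈ 897 mb.

897 mb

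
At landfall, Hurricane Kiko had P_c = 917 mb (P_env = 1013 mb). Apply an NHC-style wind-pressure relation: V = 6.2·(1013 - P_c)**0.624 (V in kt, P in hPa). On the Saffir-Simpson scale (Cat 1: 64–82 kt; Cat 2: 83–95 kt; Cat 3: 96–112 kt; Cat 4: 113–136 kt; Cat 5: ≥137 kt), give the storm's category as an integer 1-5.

ΔP = 1013 − 917 = 96 mb.
V ≈ 6.2 × 96^0.624 = 6.2 × 17.26 ≈ 107 kt.
107 kt falls in the Category 3 band.

3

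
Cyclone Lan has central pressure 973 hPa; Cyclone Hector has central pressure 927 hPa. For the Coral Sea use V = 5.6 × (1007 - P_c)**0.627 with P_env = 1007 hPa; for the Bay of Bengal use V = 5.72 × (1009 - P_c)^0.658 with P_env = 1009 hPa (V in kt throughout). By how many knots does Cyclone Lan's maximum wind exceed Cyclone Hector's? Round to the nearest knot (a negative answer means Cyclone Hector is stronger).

Cyclone Lan: ΔP = 34; V ≈ 5.6 × 34^0.627 ≈ 51.10 kt.
Cyclone Hector: ΔP = 82; V ≈ 5.72 × 82^0.658 ≈ 103.92 kt.
Difference ≈ 51.10 − 103.92 = -52.82 → -53 kt.

-53 kt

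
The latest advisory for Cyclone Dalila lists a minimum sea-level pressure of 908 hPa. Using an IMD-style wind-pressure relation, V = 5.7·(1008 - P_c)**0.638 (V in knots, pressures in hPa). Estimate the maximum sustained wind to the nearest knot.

108 kt

ΔP = 1008 − 908 = 100 hPa.
100^0.638 ≈ 18.880.
V ≈ 5.7 × 18.880 ≈ 107.6 kt.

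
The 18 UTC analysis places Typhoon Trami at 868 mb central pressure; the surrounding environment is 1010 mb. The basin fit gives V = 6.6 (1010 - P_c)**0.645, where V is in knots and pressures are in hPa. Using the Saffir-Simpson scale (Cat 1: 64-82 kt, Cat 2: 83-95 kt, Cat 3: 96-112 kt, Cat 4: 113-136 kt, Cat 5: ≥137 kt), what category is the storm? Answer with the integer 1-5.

ΔP = 1010 − 868 = 142 mb.
V ≈ 6.6 × 142^0.645 = 6.6 × 24.45 ≈ 161 kt.
161 kt falls in the Category 5 band.

5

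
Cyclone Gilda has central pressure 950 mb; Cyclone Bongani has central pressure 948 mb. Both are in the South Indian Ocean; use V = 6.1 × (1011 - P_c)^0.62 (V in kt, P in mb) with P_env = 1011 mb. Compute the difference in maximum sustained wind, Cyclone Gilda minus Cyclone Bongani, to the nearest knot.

-2 kt

Cyclone Gilda: ΔP = 61; V ≈ 6.1 × 61^0.62 ≈ 78.03 kt.
Cyclone Bongani: ΔP = 63; V ≈ 6.1 × 63^0.62 ≈ 79.60 kt.
Difference ≈ 78.03 − 79.60 = -1.57 → -2 kt.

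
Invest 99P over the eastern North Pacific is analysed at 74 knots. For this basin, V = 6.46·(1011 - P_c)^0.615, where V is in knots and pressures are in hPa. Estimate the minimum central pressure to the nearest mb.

958 mb

ΔP = (V / 6.46)^(1/0.615) = (74/6.46)^1.626.
74/6.46 = 11.455; 11.455^1.626 ≈ 52.72 mb.
P_c = 1011 − 52.72 = 958.28 ≈ 958 mb.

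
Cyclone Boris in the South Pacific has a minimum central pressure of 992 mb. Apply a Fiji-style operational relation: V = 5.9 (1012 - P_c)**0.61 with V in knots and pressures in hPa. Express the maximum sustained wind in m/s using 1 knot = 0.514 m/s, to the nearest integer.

19 m/s

ΔP = 1012 − 992 = 20 mb.
V ≈ 5.9 × 20^0.61 = 5.9 × 6.218 ≈ 36.684 kt.
36.684 × 0.514 ≈ 18.86 m/s → 19 m/s.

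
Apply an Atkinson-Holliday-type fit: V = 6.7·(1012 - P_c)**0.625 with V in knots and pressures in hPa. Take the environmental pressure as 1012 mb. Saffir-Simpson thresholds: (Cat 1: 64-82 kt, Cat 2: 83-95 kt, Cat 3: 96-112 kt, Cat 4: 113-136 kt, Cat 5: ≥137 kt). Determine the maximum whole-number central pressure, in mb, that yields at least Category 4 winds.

920 mb

Category 4 begins at V = 113 kt.
Required ΔP = (113/6.7)^(1/0.625) = 16.866^1.600 ≈ 91.88 mb.
P_c ≤ 1012 − 91.88 = 920.12, so the highest integer P_c is 920 mb.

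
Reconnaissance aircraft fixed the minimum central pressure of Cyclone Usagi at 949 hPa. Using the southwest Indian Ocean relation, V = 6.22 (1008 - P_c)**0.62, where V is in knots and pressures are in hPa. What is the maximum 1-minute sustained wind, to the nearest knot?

ΔP = 1008 − 949 = 59 hPa.
59^0.62 ≈ 12.529.
V ≈ 6.22 × 12.529 ≈ 77.9 kt.

78 kt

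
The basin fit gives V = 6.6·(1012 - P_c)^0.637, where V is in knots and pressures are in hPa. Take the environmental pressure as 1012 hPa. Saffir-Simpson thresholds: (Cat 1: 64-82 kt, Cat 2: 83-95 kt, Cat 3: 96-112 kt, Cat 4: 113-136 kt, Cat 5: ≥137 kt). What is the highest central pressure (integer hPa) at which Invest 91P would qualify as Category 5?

Category 5 begins at V = 137 kt.
Required ΔP = (137/6.6)^(1/0.637) = 20.758^1.570 ≈ 116.89 hPa.
P_c ≤ 1012 − 116.89 = 895.11, so the highest integer P_c is 895 hPa.

895 hPa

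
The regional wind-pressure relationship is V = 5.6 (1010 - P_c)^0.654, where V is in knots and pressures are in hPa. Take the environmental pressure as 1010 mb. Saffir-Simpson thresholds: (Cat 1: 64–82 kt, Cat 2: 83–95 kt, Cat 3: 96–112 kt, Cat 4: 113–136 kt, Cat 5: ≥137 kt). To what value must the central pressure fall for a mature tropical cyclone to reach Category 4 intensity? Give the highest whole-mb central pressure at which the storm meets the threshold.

911 mb

Category 4 begins at V = 113 kt.
Required ΔP = (113/5.6)^(1/0.654) = 20.179^1.529 ≈ 98.91 mb.
P_c ≤ 1010 − 98.91 = 911.09, so the highest integer P_c is 911 mb.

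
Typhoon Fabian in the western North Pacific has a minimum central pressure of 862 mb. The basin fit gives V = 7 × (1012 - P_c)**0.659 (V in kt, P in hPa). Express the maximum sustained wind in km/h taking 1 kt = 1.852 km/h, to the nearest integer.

ΔP = 1012 − 862 = 150 mb.
V ≈ 7 × 150^0.659 = 7 × 27.167 ≈ 190.170 kt.
190.170 × 1.852 ≈ 352.19 km/h → 352 km/h.

352 km/h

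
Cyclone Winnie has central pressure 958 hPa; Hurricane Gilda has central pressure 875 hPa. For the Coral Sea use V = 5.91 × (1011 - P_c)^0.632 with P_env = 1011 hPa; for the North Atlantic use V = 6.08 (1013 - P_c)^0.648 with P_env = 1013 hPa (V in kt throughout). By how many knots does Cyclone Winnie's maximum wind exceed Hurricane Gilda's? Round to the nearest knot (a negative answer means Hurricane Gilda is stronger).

-75 kt

Cyclone Winnie: ΔP = 53; V ≈ 5.91 × 53^0.632 ≈ 72.67 kt.
Hurricane Gilda: ΔP = 138; V ≈ 6.08 × 138^0.648 ≈ 148.10 kt.
Difference ≈ 72.67 − 148.10 = -75.43 → -75 kt.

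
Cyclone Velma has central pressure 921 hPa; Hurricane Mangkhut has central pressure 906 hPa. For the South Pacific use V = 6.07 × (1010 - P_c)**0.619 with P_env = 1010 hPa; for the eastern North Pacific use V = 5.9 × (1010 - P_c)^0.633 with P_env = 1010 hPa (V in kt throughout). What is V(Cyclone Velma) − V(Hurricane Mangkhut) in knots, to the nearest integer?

Cyclone Velma: ΔP = 89; V ≈ 6.07 × 89^0.619 ≈ 97.69 kt.
Hurricane Mangkhut: ΔP = 104; V ≈ 5.9 × 104^0.633 ≈ 111.59 kt.
Difference ≈ 97.69 − 111.59 = -13.90 → -14 kt.

-14 kt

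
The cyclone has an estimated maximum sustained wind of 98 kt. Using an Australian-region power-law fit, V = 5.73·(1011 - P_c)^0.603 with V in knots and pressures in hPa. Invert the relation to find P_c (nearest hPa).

900 hPa

ΔP = (V / 5.73)^(1/0.603) = (98/5.73)^1.658.
98/5.73 = 17.103; 17.103^1.658 ≈ 110.89 hPa.
P_c = 1011 − 110.89 = 900.11 ≈ 900 hPa.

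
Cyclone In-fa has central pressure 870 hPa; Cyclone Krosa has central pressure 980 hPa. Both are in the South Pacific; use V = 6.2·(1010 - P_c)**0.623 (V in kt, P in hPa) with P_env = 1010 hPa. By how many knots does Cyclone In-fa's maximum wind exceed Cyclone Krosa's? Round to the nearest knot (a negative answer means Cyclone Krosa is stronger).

83 kt

Cyclone In-fa: ΔP = 140; V ≈ 6.2 × 140^0.623 ≈ 134.72 kt.
Cyclone Krosa: ΔP = 30; V ≈ 6.2 × 30^0.623 ≈ 51.60 kt.
Difference ≈ 134.72 − 51.60 = 83.12 → 83 kt.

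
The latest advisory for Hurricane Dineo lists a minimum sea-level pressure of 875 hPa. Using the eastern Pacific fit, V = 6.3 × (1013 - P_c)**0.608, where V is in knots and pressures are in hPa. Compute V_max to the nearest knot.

126 kt

ΔP = 1013 − 875 = 138 hPa.
138^0.608 ≈ 20.001.
V ≈ 6.3 × 20.001 ≈ 126.0 kt.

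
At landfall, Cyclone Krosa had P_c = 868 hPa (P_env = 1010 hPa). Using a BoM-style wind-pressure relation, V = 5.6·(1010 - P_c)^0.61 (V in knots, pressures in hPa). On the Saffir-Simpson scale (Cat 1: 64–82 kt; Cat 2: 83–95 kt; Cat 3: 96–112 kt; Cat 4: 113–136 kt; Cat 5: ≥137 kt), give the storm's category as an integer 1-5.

4

ΔP = 1010 − 868 = 142 hPa.
V ≈ 5.6 × 142^0.61 = 5.6 × 20.55 ≈ 115 kt.
115 kt falls in the Category 4 band.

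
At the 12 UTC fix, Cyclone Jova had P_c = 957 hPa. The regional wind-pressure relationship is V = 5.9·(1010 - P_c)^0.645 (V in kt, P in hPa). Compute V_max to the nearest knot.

ΔP = 1010 − 957 = 53 hPa.
53^0.645 ≈ 12.947.
V ≈ 5.9 × 12.947 ≈ 76.4 kt.

76 kt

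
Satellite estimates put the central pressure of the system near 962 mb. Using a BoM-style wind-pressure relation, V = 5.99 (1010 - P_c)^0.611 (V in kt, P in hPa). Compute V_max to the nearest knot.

ΔP = 1010 − 962 = 48 mb.
48^0.611 ≈ 10.647.
V ≈ 5.99 × 10.647 ≈ 63.8 kt.

64 kt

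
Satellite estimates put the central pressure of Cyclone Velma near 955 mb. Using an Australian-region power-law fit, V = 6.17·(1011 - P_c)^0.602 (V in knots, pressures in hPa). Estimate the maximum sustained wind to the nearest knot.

70 kt

ΔP = 1011 − 955 = 56 mb.
56^0.602 ≈ 11.283.
V ≈ 6.17 × 11.283 ≈ 69.6 kt.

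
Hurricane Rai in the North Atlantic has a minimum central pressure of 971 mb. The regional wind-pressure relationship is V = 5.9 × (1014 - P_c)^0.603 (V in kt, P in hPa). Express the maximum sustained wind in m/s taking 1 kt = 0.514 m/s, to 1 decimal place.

ΔP = 1014 − 971 = 43 mb.
V ≈ 5.9 × 43^0.603 = 5.9 × 9.660 ≈ 56.995 kt.
56.995 × 0.514 ≈ 29.30 m/s → 29.3 m/s.

29.3 m/s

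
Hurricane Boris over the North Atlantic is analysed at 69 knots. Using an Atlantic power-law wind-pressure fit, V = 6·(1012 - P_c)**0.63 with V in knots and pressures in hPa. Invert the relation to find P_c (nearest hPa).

964 hPa

ΔP = (V / 6)^(1/0.63) = (69/6)^1.587.
69/6 = 11.500; 11.500^1.587 ≈ 48.27 hPa.
P_c = 1012 − 48.27 = 963.73 ≈ 964 hPa.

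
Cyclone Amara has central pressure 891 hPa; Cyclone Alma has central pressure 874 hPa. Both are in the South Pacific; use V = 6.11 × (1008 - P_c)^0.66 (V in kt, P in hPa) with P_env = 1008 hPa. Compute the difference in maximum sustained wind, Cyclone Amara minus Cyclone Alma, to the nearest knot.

Cyclone Amara: ΔP = 117; V ≈ 6.11 × 117^0.66 ≈ 141.59 kt.
Cyclone Alma: ΔP = 134; V ≈ 6.11 × 134^0.66 ≈ 154.86 kt.
Difference ≈ 141.59 − 154.86 = -13.27 → -13 kt.

-13 kt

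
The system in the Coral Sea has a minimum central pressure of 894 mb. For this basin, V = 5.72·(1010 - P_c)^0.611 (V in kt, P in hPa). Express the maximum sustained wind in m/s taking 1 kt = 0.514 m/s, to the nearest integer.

ΔP = 1010 − 894 = 116 mb.
V ≈ 5.72 × 116^0.611 = 5.72 × 18.255 ≈ 104.419 kt.
104.419 × 0.514 ≈ 53.67 m/s → 54 m/s.

54 m/s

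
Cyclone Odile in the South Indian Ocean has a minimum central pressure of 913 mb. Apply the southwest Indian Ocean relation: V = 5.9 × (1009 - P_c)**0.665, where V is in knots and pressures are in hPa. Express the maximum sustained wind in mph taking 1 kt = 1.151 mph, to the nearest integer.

ΔP = 1009 − 913 = 96 mb.
V ≈ 5.9 × 96^0.665 = 5.9 × 20.807 ≈ 122.762 kt.
122.762 × 1.151 ≈ 141.30 mph → 141 mph.

141 mph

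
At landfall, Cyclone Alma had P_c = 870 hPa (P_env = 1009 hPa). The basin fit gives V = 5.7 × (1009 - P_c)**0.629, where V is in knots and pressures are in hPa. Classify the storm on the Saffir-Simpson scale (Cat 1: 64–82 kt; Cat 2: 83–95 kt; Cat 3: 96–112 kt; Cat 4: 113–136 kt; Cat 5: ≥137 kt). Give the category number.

4

ΔP = 1009 − 870 = 139 hPa.
V ≈ 5.7 × 139^0.629 = 5.7 × 22.28 ≈ 127 kt.
127 kt falls in the Category 4 band.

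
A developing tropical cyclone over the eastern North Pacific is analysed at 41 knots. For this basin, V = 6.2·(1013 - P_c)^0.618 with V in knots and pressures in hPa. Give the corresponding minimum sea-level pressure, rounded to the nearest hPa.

ΔP = (V / 6.2)^(1/0.618) = (41/6.2)^1.618.
41/6.2 = 6.613; 6.613^1.618 ≈ 21.26 hPa.
P_c = 1013 − 21.26 = 991.74 ≈ 992 hPa.

992 hPa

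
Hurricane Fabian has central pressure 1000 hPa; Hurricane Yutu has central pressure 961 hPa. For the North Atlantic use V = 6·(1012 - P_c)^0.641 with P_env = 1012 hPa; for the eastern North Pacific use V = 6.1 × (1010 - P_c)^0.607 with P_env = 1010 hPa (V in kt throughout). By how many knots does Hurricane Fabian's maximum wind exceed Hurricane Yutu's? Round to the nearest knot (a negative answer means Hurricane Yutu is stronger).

-35 kt

Hurricane Fabian: ΔP = 12; V ≈ 6 × 12^0.641 ≈ 29.51 kt.
Hurricane Yutu: ΔP = 49; V ≈ 6.1 × 49^0.607 ≈ 64.76 kt.
Difference ≈ 29.51 − 64.76 = -35.25 → -35 kt.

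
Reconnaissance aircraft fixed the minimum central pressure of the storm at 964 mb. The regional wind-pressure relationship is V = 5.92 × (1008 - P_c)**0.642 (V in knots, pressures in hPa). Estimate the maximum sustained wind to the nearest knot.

67 kt

ΔP = 1008 − 964 = 44 mb.
44^0.642 ≈ 11.353.
V ≈ 5.92 × 11.353 ≈ 67.2 kt.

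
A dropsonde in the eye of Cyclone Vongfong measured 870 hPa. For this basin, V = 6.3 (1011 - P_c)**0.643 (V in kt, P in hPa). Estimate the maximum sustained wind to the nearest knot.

152 kt

ΔP = 1011 − 870 = 141 hPa.
141^0.643 ≈ 24.096.
V ≈ 6.3 × 24.096 ≈ 151.8 kt.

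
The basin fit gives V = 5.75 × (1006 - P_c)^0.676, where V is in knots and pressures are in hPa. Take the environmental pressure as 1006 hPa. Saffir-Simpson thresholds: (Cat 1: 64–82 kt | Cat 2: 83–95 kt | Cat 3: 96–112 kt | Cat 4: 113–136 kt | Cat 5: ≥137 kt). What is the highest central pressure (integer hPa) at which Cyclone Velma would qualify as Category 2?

Category 2 begins at V = 83 kt.
Required ΔP = (83/5.75)^(1/0.676) = 14.435^1.479 ≈ 51.89 hPa.
P_c ≤ 1006 − 51.89 = 954.11, so the highest integer P_c is 954 hPa.

954 hPa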